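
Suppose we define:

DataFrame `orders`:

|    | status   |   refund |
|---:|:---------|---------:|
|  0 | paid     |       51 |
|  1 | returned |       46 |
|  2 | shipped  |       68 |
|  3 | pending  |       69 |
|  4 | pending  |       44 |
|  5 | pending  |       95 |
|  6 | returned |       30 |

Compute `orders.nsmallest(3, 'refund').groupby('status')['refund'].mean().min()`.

38.0

take 3 rows with smallest refund:
     status  refund
6  returned      30
4   pending      44
1  returned      46
group by status, mean of refund:
status
pending     44.0
returned    38.0
Name: refund, dtype: float64
Reading off the min of the resulting series, we get 38.0.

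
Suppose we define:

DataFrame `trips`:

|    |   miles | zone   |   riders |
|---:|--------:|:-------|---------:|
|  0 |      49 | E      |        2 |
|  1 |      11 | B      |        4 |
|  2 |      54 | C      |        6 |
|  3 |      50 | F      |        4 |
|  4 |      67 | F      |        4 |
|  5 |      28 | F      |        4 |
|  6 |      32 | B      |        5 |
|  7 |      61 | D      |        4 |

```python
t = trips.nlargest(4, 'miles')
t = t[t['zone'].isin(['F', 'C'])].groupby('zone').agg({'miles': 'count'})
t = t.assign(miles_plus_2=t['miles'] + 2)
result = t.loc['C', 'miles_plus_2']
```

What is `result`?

take 4 rows with largest miles:
   miles zone  riders
4     67    F       4
7     61    D       4
2     54    C       6
3     50    F       4
filter rows where zone in ['F', 'C']:
   miles zone  riders
4     67    F       4
2     54    C       6
3     50    F       4
group by zone, count of miles:
      miles
zone       
C         1
F         2
add column miles_plus_2 = t['miles'] + 2:
      miles  miles_plus_2
zone                     
C         1             3
F         2             4

3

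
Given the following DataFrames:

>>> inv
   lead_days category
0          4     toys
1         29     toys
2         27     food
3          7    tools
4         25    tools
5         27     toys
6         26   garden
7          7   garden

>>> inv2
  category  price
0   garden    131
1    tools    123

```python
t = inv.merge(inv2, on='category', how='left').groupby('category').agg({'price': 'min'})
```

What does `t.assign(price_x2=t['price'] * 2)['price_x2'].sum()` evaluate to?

merge on 'category' (how='left') → 8 rows:
   lead_days category  price
0          4     toys    NaN
1         29     toys    NaN
2         27     food    NaN
3          7    tools  123.0
4         25    tools  123.0
5         27     toys    NaN
6         26   garden  131.0
7          7   garden  131.0
group by category, min of price:
          price
category       
food        NaN
garden    131.0
tools     123.0
toys        NaN
add column price_x2 = t['price'] * 2:
          price  price_x2
category                 
food        NaN       NaN
garden    131.0     262.0
tools     123.0     246.0
toys        NaN       NaN

508.0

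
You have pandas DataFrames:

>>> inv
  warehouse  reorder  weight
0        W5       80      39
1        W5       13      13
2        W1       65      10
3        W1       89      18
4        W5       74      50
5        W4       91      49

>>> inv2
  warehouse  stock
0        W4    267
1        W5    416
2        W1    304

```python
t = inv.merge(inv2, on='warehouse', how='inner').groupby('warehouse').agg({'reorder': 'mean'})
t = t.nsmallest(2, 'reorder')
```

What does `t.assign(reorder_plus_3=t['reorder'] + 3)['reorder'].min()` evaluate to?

merge on 'warehouse' (how='inner') → 6 rows:
  warehouse  reorder  weight  stock
0        W5       80      39    416
1        W5       13      13    416
2        W1       65      10    304
3        W1       89      18    304
4        W5       74      50    416
5        W4       91      49    267
group by warehouse, mean of reorder:
             reorder
warehouse           
W1         77.000000
W4         91.000000
W5         55.666667
take 2 rows with smallest reorder:
             reorder
warehouse           
W5         55.666667
W1         77.000000
add column reorder_plus_3 = t['reorder'] + 3:
             reorder  reorder_plus_3
warehouse                           
W5         55.666667       58.666667
W1         77.000000       80.000000

55.6666666667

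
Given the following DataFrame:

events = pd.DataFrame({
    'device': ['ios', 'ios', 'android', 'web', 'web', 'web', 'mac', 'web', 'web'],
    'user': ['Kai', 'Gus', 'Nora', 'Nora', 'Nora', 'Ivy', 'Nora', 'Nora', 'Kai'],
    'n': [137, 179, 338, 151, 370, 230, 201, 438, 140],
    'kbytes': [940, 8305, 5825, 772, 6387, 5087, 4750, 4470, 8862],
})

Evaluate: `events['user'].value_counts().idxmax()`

value_counts of user:
user
Nora    5
Kai     2
Gus     1
Ivy     1
Name: count, dtype: int64
Taking the label with the largest value gives Nora.

Nora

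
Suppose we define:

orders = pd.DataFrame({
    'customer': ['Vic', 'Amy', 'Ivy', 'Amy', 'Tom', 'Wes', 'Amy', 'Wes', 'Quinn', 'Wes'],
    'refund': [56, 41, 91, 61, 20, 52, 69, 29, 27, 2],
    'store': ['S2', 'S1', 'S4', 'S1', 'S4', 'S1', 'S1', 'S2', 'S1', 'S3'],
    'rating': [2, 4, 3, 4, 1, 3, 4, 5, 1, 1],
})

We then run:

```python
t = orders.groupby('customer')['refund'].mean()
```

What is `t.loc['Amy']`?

group by customer, mean of refund:
customer
Amy      57.000000
Ivy      91.000000
Quinn    27.000000
Tom      20.000000
Vic      56.000000
Wes      27.666667
Name: refund, dtype: float64
So loc['Amy'] = 57.0.

57.0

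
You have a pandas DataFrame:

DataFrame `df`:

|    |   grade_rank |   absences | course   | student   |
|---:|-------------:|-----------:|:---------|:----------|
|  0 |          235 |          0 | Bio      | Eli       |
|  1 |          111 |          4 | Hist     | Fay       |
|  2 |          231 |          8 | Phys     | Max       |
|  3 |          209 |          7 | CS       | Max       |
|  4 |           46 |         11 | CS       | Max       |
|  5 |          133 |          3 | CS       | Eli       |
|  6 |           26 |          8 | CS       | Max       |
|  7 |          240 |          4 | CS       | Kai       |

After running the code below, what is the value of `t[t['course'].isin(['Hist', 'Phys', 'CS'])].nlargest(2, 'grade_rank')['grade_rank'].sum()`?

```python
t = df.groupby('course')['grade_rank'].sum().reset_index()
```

group by course, sum of grade_rank:
course
Bio     235
CS      654
Hist    111
Phys    231
Name: grade_rank, dtype: int64
reset_index():
  course  grade_rank
0    Bio         235
1     CS         654
2   Hist         111
3   Phys         231
filter rows where course in ['Hist', 'Phys', 'CS']:
  course  grade_rank
1     CS         654
2   Hist         111
3   Phys         231
take 2 rows with largest grade_rank:
  course  grade_rank
1     CS         654
3   Phys         231
Taking the sum of column 'grade_rank' gives 885.

885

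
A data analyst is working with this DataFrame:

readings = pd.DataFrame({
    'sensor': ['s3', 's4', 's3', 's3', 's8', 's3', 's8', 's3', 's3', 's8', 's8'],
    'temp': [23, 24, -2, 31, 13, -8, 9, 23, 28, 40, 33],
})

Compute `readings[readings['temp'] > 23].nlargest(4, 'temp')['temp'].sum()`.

132

filter rows where temp > 23:
   sensor  temp
1      s4    24
3      s3    31
8      s3    28
9      s8    40
10     s8    33
take 4 rows with largest temp:
   sensor  temp
9      s8    40
10     s8    33
3      s3    31
8      s3    28
Taking the sum of column 'temp' gives 132.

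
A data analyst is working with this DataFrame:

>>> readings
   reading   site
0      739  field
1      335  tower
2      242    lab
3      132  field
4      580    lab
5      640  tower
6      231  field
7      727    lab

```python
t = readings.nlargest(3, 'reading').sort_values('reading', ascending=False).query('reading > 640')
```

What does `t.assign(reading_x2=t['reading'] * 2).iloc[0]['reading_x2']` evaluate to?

1478

take 3 rows with largest reading:
   reading   site
0      739  field
7      727    lab
5      640  tower
sort by reading descending:
   reading   site
0      739  field
7      727    lab
5      640  tower
filter rows where reading > 640:
   reading   site
0      739  field
7      727    lab
add column reading_x2 = t['reading'] * 2:
   reading   site  reading_x2
0      739  field        1478
7      727    lab        1454
Taking the value at position 0, column 'reading_x2' gives 1478.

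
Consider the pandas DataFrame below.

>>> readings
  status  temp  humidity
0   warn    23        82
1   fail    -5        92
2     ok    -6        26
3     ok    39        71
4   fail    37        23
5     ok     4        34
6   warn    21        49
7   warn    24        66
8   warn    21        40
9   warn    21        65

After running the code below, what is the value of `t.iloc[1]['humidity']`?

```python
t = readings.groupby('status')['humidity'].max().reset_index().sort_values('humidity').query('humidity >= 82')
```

92

group by status, max of humidity:
status
fail    92
ok      71
warn    82
Name: humidity, dtype: int64
reset_index():
  status  humidity
0   fail        92
1     ok        71
2   warn        82
sort by humidity:
  status  humidity
1     ok        71
2   warn        82
0   fail        92
filter rows where humidity >= 82:
  status  humidity
2   warn        82
0   fail        92
The value at position 1, column 'humidity' is 92.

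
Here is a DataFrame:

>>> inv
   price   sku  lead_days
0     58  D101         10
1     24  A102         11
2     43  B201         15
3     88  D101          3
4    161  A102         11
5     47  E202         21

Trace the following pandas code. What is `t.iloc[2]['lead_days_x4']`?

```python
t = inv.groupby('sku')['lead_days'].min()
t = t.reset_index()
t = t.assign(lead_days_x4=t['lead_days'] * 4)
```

12

group by sku, min of lead_days:
sku
A102    11
B201    15
D101     3
E202    21
Name: lead_days, dtype: int64
reset_index():
    sku  lead_days
0  A102         11
1  B201         15
2  D101          3
3  E202         21
add column lead_days_x4 = t['lead_days'] * 4:
    sku  lead_days  lead_days_x4
0  A102         11            44
1  B201         15            60
2  D101          3            12
3  E202         21            84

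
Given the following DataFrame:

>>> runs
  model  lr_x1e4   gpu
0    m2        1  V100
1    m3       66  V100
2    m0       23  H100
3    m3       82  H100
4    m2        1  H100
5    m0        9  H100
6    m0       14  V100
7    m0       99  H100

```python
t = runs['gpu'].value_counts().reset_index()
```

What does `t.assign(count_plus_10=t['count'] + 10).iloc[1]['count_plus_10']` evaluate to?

13

value_counts of gpu:
gpu
H100    5
V100    3
Name: count, dtype: int64
reset_index():
    gpu  count
0  H100      5
1  V100      3
add column count_plus_10 = t['count'] + 10:
    gpu  count  count_plus_10
0  H100      5             15
1  V100      3             13
Taking the value at position 1, column 'count_plus_10' gives 13.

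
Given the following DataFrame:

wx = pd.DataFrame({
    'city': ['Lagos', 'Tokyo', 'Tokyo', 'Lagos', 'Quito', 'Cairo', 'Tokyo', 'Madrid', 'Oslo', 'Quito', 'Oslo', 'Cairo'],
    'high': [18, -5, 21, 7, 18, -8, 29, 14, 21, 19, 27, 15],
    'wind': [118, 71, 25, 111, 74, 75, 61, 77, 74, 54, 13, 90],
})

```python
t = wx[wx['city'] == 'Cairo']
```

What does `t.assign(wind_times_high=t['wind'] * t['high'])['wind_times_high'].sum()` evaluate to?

filter rows where city == 'Cairo':
     city  high  wind
5   Cairo    -8    75
11  Cairo    15    90
add column wind_times_high = t['wind'] * t['high']:
     city  high  wind  wind_times_high
5   Cairo    -8    75             -600
11  Cairo    15    90             1350
Taking the sum of column 'wind_times_high' gives 750.

750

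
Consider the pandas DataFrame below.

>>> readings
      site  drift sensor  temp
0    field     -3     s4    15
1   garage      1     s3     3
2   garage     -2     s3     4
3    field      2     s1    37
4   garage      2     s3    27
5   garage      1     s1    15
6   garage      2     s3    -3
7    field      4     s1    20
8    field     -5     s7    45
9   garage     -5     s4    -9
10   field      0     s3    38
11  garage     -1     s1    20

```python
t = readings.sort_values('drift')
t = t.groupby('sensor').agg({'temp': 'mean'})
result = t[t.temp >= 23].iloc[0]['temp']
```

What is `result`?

sort by drift:
      site  drift sensor  temp
8    field     -5     s7    45
9   garage     -5     s4    -9
0    field     -3     s4    15
2   garage     -2     s3     4
11  garage     -1     s1    20
10   field      0     s3    38
1   garage      1     s3     3
5   garage      1     s1    15
3    field      2     s1    37
4   garage      2     s3    27
6   garage      2     s3    -3
7    field      4     s1    20
group by sensor, mean of temp:
        temp
sensor      
s1      23.0
s3      13.8
s4       3.0
s7      45.0
filter rows where temp >= 23:
        temp
sensor      
s1      23.0
s7      45.0
Taking the value at position 0, column 'temp' gives 23.0.

23.0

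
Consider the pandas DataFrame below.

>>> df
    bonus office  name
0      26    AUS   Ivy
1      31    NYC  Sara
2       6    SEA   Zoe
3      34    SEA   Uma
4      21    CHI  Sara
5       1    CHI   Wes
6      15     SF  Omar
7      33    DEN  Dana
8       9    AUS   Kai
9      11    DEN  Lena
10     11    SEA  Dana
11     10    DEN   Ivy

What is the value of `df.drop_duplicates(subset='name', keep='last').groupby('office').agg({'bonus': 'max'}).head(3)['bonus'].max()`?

drop duplicate name (keep=last):
    bonus office  name
2       6    SEA   Zoe
3      34    SEA   Uma
4      21    CHI  Sara
5       1    CHI   Wes
6      15     SF  Omar
8       9    AUS   Kai
9      11    DEN  Lena
10     11    SEA  Dana
11     10    DEN   Ivy
group by office, max of bonus:
        bonus
office       
AUS         9
CHI        21
DEN        11
SEA        34
SF         15
take first 3 rows:
        bonus
office       
AUS         9
CHI        21
DEN        11
The max of column 'bonus' is 21.

21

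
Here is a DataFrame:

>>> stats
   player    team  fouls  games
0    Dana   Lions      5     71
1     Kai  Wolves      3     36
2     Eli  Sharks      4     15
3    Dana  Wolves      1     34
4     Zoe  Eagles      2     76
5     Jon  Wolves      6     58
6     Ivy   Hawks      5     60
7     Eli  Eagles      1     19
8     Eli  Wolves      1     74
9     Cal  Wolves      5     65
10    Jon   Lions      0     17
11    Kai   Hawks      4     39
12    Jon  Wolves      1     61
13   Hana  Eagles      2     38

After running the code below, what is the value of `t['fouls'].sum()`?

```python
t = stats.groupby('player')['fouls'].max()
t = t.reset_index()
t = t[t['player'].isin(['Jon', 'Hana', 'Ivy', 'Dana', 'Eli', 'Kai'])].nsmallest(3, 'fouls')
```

10

group by player, max of fouls:
player
Cal     5
Dana    5
Eli     4
Hana    2
Ivy     5
Jon     6
Kai     4
Zoe     2
Name: fouls, dtype: int64
reset_index():
  player  fouls
0    Cal      5
1   Dana      5
2    Eli      4
3   Hana      2
4    Ivy      5
5    Jon      6
6    Kai      4
7    Zoe      2
filter rows where player in ['Jon', 'Hana', 'Ivy', 'Dana', 'Eli', 'Kai']:
  player  fouls
1   Dana      5
2    Eli      4
3   Hana      2
4    Ivy      5
5    Jon      6
6    Kai      4
take 3 rows with smallest fouls:
  player  fouls
3   Hana      2
2    Eli      4
6    Kai      4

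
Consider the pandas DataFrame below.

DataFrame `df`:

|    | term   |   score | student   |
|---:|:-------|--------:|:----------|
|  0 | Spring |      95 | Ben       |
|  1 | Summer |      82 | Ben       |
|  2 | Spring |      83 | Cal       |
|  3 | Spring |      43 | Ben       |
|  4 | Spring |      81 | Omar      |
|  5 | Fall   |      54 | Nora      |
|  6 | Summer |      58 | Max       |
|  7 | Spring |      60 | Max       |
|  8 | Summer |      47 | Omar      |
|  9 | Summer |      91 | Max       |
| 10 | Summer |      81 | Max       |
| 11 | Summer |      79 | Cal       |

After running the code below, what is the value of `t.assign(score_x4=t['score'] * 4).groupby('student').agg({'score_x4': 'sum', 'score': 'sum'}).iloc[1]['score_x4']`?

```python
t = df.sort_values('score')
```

sort by score:
      term  score student
3   Spring     43     Ben
8   Summer     47    Omar
5     Fall     54    Nora
6   Summer     58     Max
7   Spring     60     Max
11  Summer     79     Cal
4   Spring     81    Omar
10  Summer     81     Max
1   Summer     82     Ben
2   Spring     83     Cal
9   Summer     91     Max
0   Spring     95     Ben
add column score_x4 = t['score'] * 4:
      term  score student  score_x4
3   Spring     43     Ben       172
8   Summer     47    Omar       188
5     Fall     54    Nora       216
6   Summer     58     Max       232
7   Spring     60     Max       240
11  Summer     79     Cal       316
4   Spring     81    Omar       324
10  Summer     81     Max       324
1   Summer     82     Ben       328
2   Spring     83     Cal       332
9   Summer     91     Max       364
0   Spring     95     Ben       380
group by student: sum(score_x4), sum(score):
         score_x4  score
student                 
Ben           880    220
Cal           648    162
Max          1160    290
Nora          216     54
Omar          512    128
Reading off the value at position 1, column 'score_x4', we get 648.

648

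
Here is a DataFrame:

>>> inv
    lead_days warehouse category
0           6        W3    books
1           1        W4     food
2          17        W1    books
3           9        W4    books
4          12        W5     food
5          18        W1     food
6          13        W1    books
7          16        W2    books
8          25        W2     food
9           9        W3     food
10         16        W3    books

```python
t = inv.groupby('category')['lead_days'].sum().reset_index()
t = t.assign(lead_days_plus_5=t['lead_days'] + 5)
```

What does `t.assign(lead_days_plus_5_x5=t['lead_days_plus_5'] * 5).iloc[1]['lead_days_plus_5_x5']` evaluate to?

350

group by category, sum of lead_days:
category
books    77
food     65
Name: lead_days, dtype: int64
reset_index():
  category  lead_days
0    books         77
1     food         65
add column lead_days_plus_5 = t['lead_days'] + 5:
  category  lead_days  lead_days_plus_5
0    books         77                82
1     food         65                70
add column lead_days_plus_5_x5 = t['lead_days_plus_5'] * 5:
  category  lead_days  lead_days_plus_5  lead_days_plus_5_x5
0    books         77                82                  410
1     food         65                70                  350
Hence 350.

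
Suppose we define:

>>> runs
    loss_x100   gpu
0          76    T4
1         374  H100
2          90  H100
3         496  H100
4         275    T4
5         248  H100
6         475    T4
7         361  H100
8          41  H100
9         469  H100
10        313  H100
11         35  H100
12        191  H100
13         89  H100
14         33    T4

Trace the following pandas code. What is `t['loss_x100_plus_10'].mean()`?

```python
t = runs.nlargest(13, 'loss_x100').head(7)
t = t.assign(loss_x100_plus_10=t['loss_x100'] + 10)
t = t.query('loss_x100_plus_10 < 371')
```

take 13 rows with largest loss_x100:
    loss_x100   gpu
3         496  H100
6         475    T4
9         469  H100
1         374  H100
7         361  H100
10        313  H100
4         275    T4
5         248  H100
12        191  H100
2          90  H100
13         89  H100
0          76    T4
8          41  H100
take first 7 rows:
    loss_x100   gpu
3         496  H100
6         475    T4
9         469  H100
1         374  H100
7         361  H100
10        313  H100
4         275    T4
add column loss_x100_plus_10 = t['loss_x100'] + 10:
    loss_x100   gpu  loss_x100_plus_10
3         496  H100                506
6         475    T4                485
9         469  H100                479
1         374  H100                384
7         361  H100                371
10        313  H100                323
4         275    T4                285
filter rows where loss_x100_plus_10 < 371:
    loss_x100   gpu  loss_x100_plus_10
10        313  H100                323
4         275    T4                285
The mean of column 'loss_x100_plus_10' is 304.0.

304.0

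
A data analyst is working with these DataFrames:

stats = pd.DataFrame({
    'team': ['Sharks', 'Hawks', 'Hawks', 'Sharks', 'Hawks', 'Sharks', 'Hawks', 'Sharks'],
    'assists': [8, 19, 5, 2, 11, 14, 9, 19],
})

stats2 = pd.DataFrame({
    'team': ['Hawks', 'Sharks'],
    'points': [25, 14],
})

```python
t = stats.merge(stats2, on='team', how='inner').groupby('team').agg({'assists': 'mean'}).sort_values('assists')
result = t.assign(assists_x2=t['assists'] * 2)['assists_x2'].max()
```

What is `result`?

22.0

merge on 'team' (how='inner') → 8 rows:
     team  assists  points
0  Sharks        8      14
1   Hawks       19      25
2   Hawks        5      25
3  Sharks        2      14
4   Hawks       11      25
5  Sharks       14      14
6   Hawks        9      25
7  Sharks       19      14
group by team, mean of assists:
        assists
team           
Hawks     11.00
Sharks    10.75
sort by assists:
        assists
team           
Sharks    10.75
Hawks     11.00
add column assists_x2 = t['assists'] * 2:
        assists  assists_x2
team                       
Sharks    10.75        21.5
Hawks     11.00        22.0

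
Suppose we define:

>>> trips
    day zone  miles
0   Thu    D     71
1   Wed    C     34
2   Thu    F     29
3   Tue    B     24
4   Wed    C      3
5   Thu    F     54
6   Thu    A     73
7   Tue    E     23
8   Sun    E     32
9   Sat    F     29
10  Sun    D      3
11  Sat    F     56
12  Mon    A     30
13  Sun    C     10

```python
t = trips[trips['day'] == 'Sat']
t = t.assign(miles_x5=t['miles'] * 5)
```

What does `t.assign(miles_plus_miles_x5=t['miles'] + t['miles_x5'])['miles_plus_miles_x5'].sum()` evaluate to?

filter rows where day == 'Sat':
    day zone  miles
9   Sat    F     29
11  Sat    F     56
add column miles_x5 = t['miles'] * 5:
    day zone  miles  miles_x5
9   Sat    F     29       145
11  Sat    F     56       280
add column miles_plus_miles_x5 = t['miles'] + t['miles_x5']:
    day zone  miles  miles_x5  miles_plus_miles_x5
9   Sat    F     29       145                  174
11  Sat    F     56       280                  336
Hence 510.

510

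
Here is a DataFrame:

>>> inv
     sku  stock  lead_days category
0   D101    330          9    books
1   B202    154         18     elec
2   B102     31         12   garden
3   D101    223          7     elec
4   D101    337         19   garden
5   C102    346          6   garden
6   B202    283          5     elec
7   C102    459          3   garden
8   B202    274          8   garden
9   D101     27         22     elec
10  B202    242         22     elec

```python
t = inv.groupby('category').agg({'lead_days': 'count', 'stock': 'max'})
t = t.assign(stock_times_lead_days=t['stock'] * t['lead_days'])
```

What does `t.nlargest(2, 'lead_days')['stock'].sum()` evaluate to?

742

group by category: count(lead_days), max(stock):
          lead_days  stock
category                  
books             1    330
elec              5    283
garden            5    459
add column stock_times_lead_days = t['stock'] * t['lead_days']:
          lead_days  stock  stock_times_lead_days
category                                         
books             1    330                    330
elec              5    283                   1415
garden            5    459                   2295
take 2 rows with largest lead_days:
          lead_days  stock  stock_times_lead_days
category                                         
elec              5    283                   1415
garden            5    459                   2295
sum of column 'stock' → 742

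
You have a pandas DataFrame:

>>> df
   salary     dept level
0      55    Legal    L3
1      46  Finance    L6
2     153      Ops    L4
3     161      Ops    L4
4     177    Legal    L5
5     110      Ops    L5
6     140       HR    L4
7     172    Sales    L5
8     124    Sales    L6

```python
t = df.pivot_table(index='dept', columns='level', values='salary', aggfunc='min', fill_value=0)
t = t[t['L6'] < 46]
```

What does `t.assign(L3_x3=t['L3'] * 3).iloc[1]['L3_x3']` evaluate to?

pivot: rows=dept, cols=level, min(salary):
level    L3   L4   L5   L6
dept                      
Finance   0    0    0   46
HR        0  140    0    0
Legal    55    0  177    0
Ops       0  153  110    0
Sales     0    0  172  124
filter rows where L6 < 46:
level  L3   L4   L5  L6
dept                   
HR      0  140    0   0
Legal  55    0  177   0
Ops     0  153  110   0
add column L3_x3 = t['L3'] * 3:
level  L3   L4   L5  L6  L3_x3
dept                          
HR      0  140    0   0      0
Legal  55    0  177   0    165
Ops     0  153  110   0      0
Reading off the value at position 1, column 'L3_x3', we get 165.

165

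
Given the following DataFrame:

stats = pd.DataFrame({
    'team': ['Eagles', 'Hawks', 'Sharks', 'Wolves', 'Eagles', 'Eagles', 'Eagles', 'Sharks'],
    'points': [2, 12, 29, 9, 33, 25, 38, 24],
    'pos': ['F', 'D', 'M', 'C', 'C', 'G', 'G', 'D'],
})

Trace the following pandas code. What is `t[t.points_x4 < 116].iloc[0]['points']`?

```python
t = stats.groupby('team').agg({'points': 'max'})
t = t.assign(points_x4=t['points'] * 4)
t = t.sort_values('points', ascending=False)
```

group by team, max of points:
        points
team          
Eagles      38
Hawks       12
Sharks      29
Wolves       9
add column points_x4 = t['points'] * 4:
        points  points_x4
team                     
Eagles      38        152
Hawks       12         48
Sharks      29        116
Wolves       9         36
sort by points descending:
        points  points_x4
team                     
Eagles      38        152
Sharks      29        116
Hawks       12         48
Wolves       9         36
filter rows where points_x4 < 116:
        points  points_x4
team                     
Hawks       12         48
Wolves       9         36
The value at position 0, column 'points' is 12.

12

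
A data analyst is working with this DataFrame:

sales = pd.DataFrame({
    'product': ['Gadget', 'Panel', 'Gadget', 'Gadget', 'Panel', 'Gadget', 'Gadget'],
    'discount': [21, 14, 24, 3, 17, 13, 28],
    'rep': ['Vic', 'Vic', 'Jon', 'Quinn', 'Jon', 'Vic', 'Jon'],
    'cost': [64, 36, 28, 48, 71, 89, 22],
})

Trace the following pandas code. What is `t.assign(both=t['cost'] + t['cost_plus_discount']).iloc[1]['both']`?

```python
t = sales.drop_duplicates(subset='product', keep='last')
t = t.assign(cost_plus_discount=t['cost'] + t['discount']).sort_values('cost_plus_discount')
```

159

drop duplicate product (keep=last):
  product  discount  rep  cost
4   Panel        17  Jon    71
6  Gadget        28  Jon    22
add column cost_plus_discount = t['cost'] + t['discount']:
  product  discount  rep  cost  cost_plus_discount
4   Panel        17  Jon    71                  88
6  Gadget        28  Jon    22                  50
sort by cost_plus_discount:
  product  discount  rep  cost  cost_plus_discount
6  Gadget        28  Jon    22                  50
4   Panel        17  Jon    71                  88
add column both = t['cost'] + t['cost_plus_discount']:
  product  discount  rep  cost  cost_plus_discount  both
6  Gadget        28  Jon    22                  50    72
4   Panel        17  Jon    71                  88   159
The value at position 1, column 'both' is 159.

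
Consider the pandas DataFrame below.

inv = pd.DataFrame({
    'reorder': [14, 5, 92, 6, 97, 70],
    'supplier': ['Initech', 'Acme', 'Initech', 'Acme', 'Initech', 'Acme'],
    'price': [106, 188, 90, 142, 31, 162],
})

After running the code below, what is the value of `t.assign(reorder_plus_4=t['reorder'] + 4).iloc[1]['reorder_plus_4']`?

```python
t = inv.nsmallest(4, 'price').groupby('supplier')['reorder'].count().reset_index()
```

7

take 4 rows with smallest price:
   reorder supplier  price
4       97  Initech     31
2       92  Initech     90
0       14  Initech    106
3        6     Acme    142
group by supplier, count of reorder:
supplier
Acme       1
Initech    3
Name: reorder, dtype: int64
reset_index():
  supplier  reorder
0     Acme        1
1  Initech        3
add column reorder_plus_4 = t['reorder'] + 4:
  supplier  reorder  reorder_plus_4
0     Acme        1               5
1  Initech        3               7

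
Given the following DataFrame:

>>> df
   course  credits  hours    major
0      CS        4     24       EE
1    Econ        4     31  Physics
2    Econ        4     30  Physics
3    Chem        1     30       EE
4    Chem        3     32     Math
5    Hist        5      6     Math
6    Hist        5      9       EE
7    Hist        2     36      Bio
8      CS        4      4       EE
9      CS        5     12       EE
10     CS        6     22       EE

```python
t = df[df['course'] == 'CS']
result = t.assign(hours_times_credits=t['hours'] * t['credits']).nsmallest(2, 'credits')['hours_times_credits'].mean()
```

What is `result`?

filter rows where course == 'CS':
   course  credits  hours major
0      CS        4     24    EE
8      CS        4      4    EE
9      CS        5     12    EE
10     CS        6     22    EE
add column hours_times_credits = t['hours'] * t['credits']:
   course  credits  hours major  hours_times_credits
0      CS        4     24    EE                   96
8      CS        4      4    EE                   16
9      CS        5     12    EE                   60
10     CS        6     22    EE                  132
take 2 rows with smallest credits:
  course  credits  hours major  hours_times_credits
0     CS        4     24    EE                   96
8     CS        4      4    EE                   16

56.0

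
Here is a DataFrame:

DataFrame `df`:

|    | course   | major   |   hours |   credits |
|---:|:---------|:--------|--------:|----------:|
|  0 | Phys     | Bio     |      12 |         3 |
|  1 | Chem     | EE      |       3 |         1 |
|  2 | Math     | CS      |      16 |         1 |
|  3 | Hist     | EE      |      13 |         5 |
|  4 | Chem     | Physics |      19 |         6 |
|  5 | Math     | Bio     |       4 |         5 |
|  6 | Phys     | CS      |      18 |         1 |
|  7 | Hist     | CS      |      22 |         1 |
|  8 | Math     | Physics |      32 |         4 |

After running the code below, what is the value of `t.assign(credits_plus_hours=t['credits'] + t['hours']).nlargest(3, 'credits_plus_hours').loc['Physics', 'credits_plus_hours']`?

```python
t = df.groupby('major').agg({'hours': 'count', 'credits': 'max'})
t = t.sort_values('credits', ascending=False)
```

group by major: count(hours), max(credits):
         hours  credits
major                  
Bio          2        5
CS           3        1
EE           2        5
Physics      2        6
sort by credits descending:
         hours  credits
major                  
Physics      2        6
Bio          2        5
EE           2        5
CS           3        1
add column credits_plus_hours = t['credits'] + t['hours']:
         hours  credits  credits_plus_hours
major                                      
Physics      2        6                   8
Bio          2        5                   7
EE           2        5                   7
CS           3        1                   4
take 3 rows with largest credits_plus_hours:
         hours  credits  credits_plus_hours
major                                      
Physics      2        6                   8
Bio          2        5                   7
EE           2        5                   7
value at row 'Physics', column 'credits_plus_hours' → 8

8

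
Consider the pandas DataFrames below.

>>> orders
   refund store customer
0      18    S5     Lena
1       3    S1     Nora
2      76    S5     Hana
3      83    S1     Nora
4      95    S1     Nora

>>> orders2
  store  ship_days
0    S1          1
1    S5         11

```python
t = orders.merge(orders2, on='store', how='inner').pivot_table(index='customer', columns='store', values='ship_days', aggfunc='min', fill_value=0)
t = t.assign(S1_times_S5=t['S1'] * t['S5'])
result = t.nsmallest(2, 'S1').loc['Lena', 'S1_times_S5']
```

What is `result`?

merge on 'store' (how='inner') → 5 rows:
   refund store customer  ship_days
0      18    S5     Lena         11
1       3    S1     Nora          1
2      76    S5     Hana         11
3      83    S1     Nora          1
4      95    S1     Nora          1
pivot: rows=customer, cols=store, min(ship_days):
store     S1  S5
customer        
Hana       0  11
Lena       0  11
Nora       1   0
add column S1_times_S5 = t['S1'] * t['S5']:
store     S1  S5  S1_times_S5
customer                     
Hana       0  11            0
Lena       0  11            0
Nora       1   0            0
take 2 rows with smallest S1:
store     S1  S5  S1_times_S5
customer                     
Hana       0  11            0
Lena       0  11            0
Then the value at row 'Lena', column 'S1_times_S5': 0

0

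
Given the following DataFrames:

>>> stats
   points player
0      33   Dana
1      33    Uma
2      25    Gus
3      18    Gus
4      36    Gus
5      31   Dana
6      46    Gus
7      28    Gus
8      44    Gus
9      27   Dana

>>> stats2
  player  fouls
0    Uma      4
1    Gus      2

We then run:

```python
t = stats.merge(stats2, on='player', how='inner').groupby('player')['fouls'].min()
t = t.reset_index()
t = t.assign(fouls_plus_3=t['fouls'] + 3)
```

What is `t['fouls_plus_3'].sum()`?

merge on 'player' (how='inner') → 7 rows:
   points player  fouls
0      33    Uma      4
1      25    Gus      2
2      18    Gus      2
3      36    Gus      2
4      46    Gus      2
5      28    Gus      2
6      44    Gus      2
group by player, min of fouls:
player
Gus    2
Uma    4
Name: fouls, dtype: int64
reset_index():
  player  fouls
0    Gus      2
1    Uma      4
add column fouls_plus_3 = t['fouls'] + 3:
  player  fouls  fouls_plus_3
0    Gus      2             5
1    Uma      4             7
Finally, sum of column 'fouls_plus_3' = 12.

12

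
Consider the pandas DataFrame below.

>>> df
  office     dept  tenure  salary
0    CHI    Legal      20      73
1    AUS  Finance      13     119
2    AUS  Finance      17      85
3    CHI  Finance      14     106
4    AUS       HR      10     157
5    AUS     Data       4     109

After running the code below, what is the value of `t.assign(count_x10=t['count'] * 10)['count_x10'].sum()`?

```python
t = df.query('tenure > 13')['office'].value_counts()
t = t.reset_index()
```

filter rows where tenure > 13:
  office     dept  tenure  salary
0    CHI    Legal      20      73
2    AUS  Finance      17      85
3    CHI  Finance      14     106
value_counts of office:
office
CHI    2
AUS    1
Name: count, dtype: int64
reset_index():
  office  count
0    CHI      2
1    AUS      1
add column count_x10 = t['count'] * 10:
  office  count  count_x10
0    CHI      2         20
1    AUS      1         10
Finally, sum of column 'count_x10' = 30.

30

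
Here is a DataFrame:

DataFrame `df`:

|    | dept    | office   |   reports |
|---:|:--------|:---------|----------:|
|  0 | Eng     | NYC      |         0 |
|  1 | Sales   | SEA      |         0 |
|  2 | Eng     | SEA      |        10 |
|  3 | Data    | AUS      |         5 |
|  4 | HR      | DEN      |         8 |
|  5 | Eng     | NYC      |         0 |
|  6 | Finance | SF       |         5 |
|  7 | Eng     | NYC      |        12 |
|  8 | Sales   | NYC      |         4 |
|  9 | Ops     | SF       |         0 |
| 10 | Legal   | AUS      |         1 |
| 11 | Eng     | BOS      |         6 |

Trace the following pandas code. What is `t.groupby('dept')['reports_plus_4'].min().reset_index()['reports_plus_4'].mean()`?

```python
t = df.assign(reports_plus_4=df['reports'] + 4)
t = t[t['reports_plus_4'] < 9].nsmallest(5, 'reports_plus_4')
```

4.25

add column reports_plus_4 = df['reports'] + 4:
       dept office  reports  reports_plus_4
0       Eng    NYC        0               4
1     Sales    SEA        0               4
2       Eng    SEA       10              14
3      Data    AUS        5               9
4        HR    DEN        8              12
5       Eng    NYC        0               4
6   Finance     SF        5               9
7       Eng    NYC       12              16
8     Sales    NYC        4               8
9       Ops     SF        0               4
10    Legal    AUS        1               5
11      Eng    BOS        6              10
filter rows where reports_plus_4 < 9:
     dept office  reports  reports_plus_4
0     Eng    NYC        0               4
1   Sales    SEA        0               4
5     Eng    NYC        0               4
8   Sales    NYC        4               8
9     Ops     SF        0               4
10  Legal    AUS        1               5
take 5 rows with smallest reports_plus_4:
     dept office  reports  reports_plus_4
0     Eng    NYC        0               4
1   Sales    SEA        0               4
5     Eng    NYC        0               4
9     Ops     SF        0               4
10  Legal    AUS        1               5
group by dept, min of reports_plus_4:
dept
Eng      4
Legal    5
Ops      4
Sales    4
Name: reports_plus_4, dtype: int64
reset_index():
    dept  reports_plus_4
0    Eng               4
1  Legal               5
2    Ops               4
3  Sales               4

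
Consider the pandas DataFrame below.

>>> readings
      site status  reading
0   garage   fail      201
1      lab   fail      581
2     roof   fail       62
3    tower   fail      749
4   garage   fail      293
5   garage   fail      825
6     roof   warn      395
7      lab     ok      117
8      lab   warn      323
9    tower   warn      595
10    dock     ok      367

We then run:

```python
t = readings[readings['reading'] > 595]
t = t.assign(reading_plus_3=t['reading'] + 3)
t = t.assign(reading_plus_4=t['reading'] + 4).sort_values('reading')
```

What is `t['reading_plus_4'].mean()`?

791.0

filter rows where reading > 595:
     site status  reading
3   tower   fail      749
5  garage   fail      825
add column reading_plus_3 = t['reading'] + 3:
     site status  reading  reading_plus_3
3   tower   fail      749             752
5  garage   fail      825             828
add column reading_plus_4 = t['reading'] + 4:
     site status  reading  reading_plus_3  reading_plus_4
3   tower   fail      749             752             753
5  garage   fail      825             828             829
sort by reading:
     site status  reading  reading_plus_3  reading_plus_4
3   tower   fail      749             752             753
5  garage   fail      825             828             829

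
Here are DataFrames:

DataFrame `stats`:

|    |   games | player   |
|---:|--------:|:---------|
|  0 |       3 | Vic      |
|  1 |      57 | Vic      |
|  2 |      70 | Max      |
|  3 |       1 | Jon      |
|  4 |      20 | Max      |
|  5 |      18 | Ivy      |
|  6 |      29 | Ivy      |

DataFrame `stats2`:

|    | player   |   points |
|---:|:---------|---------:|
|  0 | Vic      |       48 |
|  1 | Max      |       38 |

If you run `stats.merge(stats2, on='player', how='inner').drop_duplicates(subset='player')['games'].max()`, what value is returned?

70

merge on 'player' (how='inner') → 4 rows:
   games player  points
0      3    Vic      48
1     57    Vic      48
2     70    Max      38
3     20    Max      38
drop duplicate player (keep=first):
   games player  points
0      3    Vic      48
2     70    Max      38
Finally, max of column 'games' = 70.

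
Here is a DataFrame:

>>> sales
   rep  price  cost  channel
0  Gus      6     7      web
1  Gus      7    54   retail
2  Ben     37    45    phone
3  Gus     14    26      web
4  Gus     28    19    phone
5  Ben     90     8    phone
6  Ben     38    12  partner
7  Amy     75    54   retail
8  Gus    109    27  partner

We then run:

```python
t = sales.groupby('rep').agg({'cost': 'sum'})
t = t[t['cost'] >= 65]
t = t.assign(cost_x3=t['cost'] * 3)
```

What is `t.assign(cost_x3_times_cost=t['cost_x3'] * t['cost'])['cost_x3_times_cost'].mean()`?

group by rep, sum of cost:
     cost
rep      
Amy    54
Ben    65
Gus   133
filter rows where cost >= 65:
     cost
rep      
Ben    65
Gus   133
add column cost_x3 = t['cost'] * 3:
     cost  cost_x3
rep               
Ben    65      195
Gus   133      399
add column cost_x3_times_cost = t['cost_x3'] * t['cost']:
     cost  cost_x3  cost_x3_times_cost
rep                                   
Ben    65      195               12675
Gus   133      399               53067
Finally, mean of column 'cost_x3_times_cost' = 32871.0.

32871.0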